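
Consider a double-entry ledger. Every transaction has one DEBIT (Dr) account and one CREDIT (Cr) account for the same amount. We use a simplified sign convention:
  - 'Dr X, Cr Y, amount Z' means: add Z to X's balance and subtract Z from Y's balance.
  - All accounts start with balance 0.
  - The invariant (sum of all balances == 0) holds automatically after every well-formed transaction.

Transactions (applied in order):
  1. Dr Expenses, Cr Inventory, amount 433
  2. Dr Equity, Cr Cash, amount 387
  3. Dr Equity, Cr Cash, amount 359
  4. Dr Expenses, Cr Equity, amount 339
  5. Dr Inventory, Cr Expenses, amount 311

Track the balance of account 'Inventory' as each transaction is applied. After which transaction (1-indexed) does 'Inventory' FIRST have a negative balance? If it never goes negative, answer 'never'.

After txn 1: Inventory=-433

Answer: 1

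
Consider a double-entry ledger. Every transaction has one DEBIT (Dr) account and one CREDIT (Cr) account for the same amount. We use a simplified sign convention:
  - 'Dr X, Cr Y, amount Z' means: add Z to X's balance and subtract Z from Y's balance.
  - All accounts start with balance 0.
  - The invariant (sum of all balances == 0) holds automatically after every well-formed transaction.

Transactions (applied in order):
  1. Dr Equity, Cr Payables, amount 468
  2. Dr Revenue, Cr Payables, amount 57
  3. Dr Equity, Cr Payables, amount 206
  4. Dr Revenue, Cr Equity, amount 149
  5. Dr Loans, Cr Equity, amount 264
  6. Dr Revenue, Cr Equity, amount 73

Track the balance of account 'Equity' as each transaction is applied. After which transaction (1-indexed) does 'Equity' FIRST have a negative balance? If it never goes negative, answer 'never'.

After txn 1: Equity=468
After txn 2: Equity=468
After txn 3: Equity=674
After txn 4: Equity=525
After txn 5: Equity=261
After txn 6: Equity=188

Answer: never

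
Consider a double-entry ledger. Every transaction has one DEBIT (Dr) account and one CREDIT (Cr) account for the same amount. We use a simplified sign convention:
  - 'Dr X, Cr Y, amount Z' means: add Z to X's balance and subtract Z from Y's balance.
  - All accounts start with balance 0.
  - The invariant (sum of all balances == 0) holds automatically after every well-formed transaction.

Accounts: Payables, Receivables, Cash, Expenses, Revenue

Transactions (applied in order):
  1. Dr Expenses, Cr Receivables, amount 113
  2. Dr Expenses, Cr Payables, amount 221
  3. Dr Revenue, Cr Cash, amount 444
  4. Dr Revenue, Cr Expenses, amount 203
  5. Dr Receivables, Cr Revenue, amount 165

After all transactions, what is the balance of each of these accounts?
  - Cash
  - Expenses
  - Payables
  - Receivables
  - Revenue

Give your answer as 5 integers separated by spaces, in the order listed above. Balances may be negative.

After txn 1 (Dr Expenses, Cr Receivables, amount 113): Expenses=113 Receivables=-113
After txn 2 (Dr Expenses, Cr Payables, amount 221): Expenses=334 Payables=-221 Receivables=-113
After txn 3 (Dr Revenue, Cr Cash, amount 444): Cash=-444 Expenses=334 Payables=-221 Receivables=-113 Revenue=444
After txn 4 (Dr Revenue, Cr Expenses, amount 203): Cash=-444 Expenses=131 Payables=-221 Receivables=-113 Revenue=647
After txn 5 (Dr Receivables, Cr Revenue, amount 165): Cash=-444 Expenses=131 Payables=-221 Receivables=52 Revenue=482

Answer: -444 131 -221 52 482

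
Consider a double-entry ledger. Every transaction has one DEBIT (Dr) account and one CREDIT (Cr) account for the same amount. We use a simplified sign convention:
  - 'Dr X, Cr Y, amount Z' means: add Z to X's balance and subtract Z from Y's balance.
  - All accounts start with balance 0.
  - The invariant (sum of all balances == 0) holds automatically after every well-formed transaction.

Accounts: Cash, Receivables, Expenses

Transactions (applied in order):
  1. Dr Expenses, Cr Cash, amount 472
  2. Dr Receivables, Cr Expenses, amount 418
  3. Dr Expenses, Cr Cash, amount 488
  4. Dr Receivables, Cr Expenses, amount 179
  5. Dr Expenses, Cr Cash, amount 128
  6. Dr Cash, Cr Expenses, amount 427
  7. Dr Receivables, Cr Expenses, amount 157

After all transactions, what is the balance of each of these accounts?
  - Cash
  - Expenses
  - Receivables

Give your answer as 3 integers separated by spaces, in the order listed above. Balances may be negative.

Answer: -661 -93 754

Derivation:
After txn 1 (Dr Expenses, Cr Cash, amount 472): Cash=-472 Expenses=472
After txn 2 (Dr Receivables, Cr Expenses, amount 418): Cash=-472 Expenses=54 Receivables=418
After txn 3 (Dr Expenses, Cr Cash, amount 488): Cash=-960 Expenses=542 Receivables=418
After txn 4 (Dr Receivables, Cr Expenses, amount 179): Cash=-960 Expenses=363 Receivables=597
After txn 5 (Dr Expenses, Cr Cash, amount 128): Cash=-1088 Expenses=491 Receivables=597
After txn 6 (Dr Cash, Cr Expenses, amount 427): Cash=-661 Expenses=64 Receivables=597
After txn 7 (Dr Receivables, Cr Expenses, amount 157): Cash=-661 Expenses=-93 Receivables=754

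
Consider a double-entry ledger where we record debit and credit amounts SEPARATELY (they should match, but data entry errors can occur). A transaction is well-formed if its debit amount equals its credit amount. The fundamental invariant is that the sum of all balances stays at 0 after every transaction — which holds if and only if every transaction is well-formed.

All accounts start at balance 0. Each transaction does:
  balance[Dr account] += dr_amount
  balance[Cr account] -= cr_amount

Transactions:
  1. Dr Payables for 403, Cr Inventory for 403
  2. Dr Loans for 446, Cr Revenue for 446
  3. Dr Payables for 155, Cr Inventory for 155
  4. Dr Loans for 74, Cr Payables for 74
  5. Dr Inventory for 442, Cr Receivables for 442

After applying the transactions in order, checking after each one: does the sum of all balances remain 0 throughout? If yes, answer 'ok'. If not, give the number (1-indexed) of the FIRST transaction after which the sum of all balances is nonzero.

After txn 1: dr=403 cr=403 sum_balances=0
After txn 2: dr=446 cr=446 sum_balances=0
After txn 3: dr=155 cr=155 sum_balances=0
After txn 4: dr=74 cr=74 sum_balances=0
After txn 5: dr=442 cr=442 sum_balances=0

Answer: ok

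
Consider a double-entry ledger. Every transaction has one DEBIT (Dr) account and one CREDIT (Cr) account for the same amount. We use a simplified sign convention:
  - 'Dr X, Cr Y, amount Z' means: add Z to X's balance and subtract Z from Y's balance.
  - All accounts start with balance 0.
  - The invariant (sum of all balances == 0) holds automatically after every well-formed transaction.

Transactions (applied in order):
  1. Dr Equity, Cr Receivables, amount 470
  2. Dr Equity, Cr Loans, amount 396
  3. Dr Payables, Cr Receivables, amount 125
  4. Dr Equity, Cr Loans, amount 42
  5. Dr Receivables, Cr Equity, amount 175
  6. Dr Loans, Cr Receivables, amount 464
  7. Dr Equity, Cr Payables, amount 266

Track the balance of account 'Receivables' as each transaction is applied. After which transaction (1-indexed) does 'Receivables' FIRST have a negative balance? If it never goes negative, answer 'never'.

Answer: 1

Derivation:
After txn 1: Receivables=-470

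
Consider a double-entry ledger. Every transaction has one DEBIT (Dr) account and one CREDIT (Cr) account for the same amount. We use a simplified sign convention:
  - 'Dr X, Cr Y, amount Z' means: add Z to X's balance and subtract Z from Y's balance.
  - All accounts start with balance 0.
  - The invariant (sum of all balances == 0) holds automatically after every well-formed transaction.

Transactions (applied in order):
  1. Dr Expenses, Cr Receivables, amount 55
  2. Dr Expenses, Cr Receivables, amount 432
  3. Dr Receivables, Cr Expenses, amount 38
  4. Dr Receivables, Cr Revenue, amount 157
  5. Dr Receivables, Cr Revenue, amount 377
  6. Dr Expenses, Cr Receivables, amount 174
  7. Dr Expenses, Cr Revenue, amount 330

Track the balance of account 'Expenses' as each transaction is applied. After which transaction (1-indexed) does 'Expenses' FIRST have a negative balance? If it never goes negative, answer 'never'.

Answer: never

Derivation:
After txn 1: Expenses=55
After txn 2: Expenses=487
After txn 3: Expenses=449
After txn 4: Expenses=449
After txn 5: Expenses=449
After txn 6: Expenses=623
After txn 7: Expenses=953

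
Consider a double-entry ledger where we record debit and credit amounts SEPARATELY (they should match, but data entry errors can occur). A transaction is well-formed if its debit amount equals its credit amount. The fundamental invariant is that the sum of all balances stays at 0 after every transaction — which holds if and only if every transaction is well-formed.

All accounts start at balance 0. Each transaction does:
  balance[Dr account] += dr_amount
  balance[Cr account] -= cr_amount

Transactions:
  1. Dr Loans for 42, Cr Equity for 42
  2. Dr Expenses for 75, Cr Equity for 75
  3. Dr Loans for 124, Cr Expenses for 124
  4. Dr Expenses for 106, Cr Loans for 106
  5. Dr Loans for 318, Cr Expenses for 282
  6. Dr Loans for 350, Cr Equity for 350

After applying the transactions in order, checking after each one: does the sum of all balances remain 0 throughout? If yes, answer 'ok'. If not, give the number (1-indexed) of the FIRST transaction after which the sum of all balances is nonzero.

Answer: 5

Derivation:
After txn 1: dr=42 cr=42 sum_balances=0
After txn 2: dr=75 cr=75 sum_balances=0
After txn 3: dr=124 cr=124 sum_balances=0
After txn 4: dr=106 cr=106 sum_balances=0
After txn 5: dr=318 cr=282 sum_balances=36
After txn 6: dr=350 cr=350 sum_balances=36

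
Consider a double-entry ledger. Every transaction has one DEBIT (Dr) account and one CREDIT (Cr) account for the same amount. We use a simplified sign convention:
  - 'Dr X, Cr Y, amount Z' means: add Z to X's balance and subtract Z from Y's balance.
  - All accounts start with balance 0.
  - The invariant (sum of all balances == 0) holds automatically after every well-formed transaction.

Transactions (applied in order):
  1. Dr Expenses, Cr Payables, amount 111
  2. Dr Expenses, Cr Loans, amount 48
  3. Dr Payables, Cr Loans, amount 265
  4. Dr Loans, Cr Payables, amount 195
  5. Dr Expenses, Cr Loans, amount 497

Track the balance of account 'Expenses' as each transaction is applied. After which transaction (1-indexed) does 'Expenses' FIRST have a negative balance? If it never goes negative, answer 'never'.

Answer: never

Derivation:
After txn 1: Expenses=111
After txn 2: Expenses=159
After txn 3: Expenses=159
After txn 4: Expenses=159
After txn 5: Expenses=656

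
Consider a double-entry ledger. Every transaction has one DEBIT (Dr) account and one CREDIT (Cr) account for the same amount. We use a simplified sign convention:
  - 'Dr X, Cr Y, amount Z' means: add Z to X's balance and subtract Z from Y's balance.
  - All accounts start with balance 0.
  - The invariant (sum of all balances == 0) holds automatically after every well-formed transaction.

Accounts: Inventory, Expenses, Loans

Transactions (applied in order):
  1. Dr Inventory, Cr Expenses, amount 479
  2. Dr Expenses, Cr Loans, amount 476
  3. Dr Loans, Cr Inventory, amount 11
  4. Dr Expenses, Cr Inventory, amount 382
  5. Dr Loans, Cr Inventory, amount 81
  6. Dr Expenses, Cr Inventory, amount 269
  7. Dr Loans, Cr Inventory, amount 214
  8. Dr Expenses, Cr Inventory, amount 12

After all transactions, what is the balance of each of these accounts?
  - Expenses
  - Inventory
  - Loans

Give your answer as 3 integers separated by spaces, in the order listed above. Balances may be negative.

Answer: 660 -490 -170

Derivation:
After txn 1 (Dr Inventory, Cr Expenses, amount 479): Expenses=-479 Inventory=479
After txn 2 (Dr Expenses, Cr Loans, amount 476): Expenses=-3 Inventory=479 Loans=-476
After txn 3 (Dr Loans, Cr Inventory, amount 11): Expenses=-3 Inventory=468 Loans=-465
After txn 4 (Dr Expenses, Cr Inventory, amount 382): Expenses=379 Inventory=86 Loans=-465
After txn 5 (Dr Loans, Cr Inventory, amount 81): Expenses=379 Inventory=5 Loans=-384
After txn 6 (Dr Expenses, Cr Inventory, amount 269): Expenses=648 Inventory=-264 Loans=-384
After txn 7 (Dr Loans, Cr Inventory, amount 214): Expenses=648 Inventory=-478 Loans=-170
After txn 8 (Dr Expenses, Cr Inventory, amount 12): Expenses=660 Inventory=-490 Loans=-170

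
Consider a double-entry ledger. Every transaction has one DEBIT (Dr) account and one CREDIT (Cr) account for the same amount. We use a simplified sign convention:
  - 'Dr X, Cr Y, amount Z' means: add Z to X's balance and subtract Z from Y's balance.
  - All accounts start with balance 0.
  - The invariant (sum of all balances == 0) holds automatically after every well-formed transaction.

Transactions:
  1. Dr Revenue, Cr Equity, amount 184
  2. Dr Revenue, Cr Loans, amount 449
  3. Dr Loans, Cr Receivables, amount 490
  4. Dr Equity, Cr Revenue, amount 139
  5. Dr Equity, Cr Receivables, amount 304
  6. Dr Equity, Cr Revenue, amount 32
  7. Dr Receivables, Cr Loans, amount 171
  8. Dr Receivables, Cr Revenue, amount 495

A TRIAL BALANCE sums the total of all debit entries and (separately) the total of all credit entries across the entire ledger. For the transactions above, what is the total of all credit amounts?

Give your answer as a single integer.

Answer: 2264

Derivation:
Txn 1: credit+=184
Txn 2: credit+=449
Txn 3: credit+=490
Txn 4: credit+=139
Txn 5: credit+=304
Txn 6: credit+=32
Txn 7: credit+=171
Txn 8: credit+=495
Total credits = 2264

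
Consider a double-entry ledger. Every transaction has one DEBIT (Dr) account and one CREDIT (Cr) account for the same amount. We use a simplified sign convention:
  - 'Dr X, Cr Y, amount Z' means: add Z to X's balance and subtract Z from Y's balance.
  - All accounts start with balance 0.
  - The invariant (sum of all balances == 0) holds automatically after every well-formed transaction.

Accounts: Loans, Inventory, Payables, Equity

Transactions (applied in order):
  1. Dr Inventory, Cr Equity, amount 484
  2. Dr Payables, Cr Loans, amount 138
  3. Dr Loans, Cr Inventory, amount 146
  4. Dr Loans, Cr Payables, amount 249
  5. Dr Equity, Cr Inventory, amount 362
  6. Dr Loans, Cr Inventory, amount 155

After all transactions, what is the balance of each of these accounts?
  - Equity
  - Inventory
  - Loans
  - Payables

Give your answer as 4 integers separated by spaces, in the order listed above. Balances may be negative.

After txn 1 (Dr Inventory, Cr Equity, amount 484): Equity=-484 Inventory=484
After txn 2 (Dr Payables, Cr Loans, amount 138): Equity=-484 Inventory=484 Loans=-138 Payables=138
After txn 3 (Dr Loans, Cr Inventory, amount 146): Equity=-484 Inventory=338 Loans=8 Payables=138
After txn 4 (Dr Loans, Cr Payables, amount 249): Equity=-484 Inventory=338 Loans=257 Payables=-111
After txn 5 (Dr Equity, Cr Inventory, amount 362): Equity=-122 Inventory=-24 Loans=257 Payables=-111
After txn 6 (Dr Loans, Cr Inventory, amount 155): Equity=-122 Inventory=-179 Loans=412 Payables=-111

Answer: -122 -179 412 -111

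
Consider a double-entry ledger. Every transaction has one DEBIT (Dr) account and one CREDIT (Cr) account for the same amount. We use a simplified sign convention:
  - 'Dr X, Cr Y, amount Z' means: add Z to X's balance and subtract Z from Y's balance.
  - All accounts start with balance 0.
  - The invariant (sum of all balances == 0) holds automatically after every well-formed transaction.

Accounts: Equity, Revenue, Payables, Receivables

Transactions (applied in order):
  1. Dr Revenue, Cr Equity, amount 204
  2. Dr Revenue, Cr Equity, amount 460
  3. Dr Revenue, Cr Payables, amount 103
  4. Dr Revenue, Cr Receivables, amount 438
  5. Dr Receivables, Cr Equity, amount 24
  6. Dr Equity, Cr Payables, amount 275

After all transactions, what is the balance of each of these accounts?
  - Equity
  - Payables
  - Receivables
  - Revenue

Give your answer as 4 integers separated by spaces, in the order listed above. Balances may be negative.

Answer: -413 -378 -414 1205

Derivation:
After txn 1 (Dr Revenue, Cr Equity, amount 204): Equity=-204 Revenue=204
After txn 2 (Dr Revenue, Cr Equity, amount 460): Equity=-664 Revenue=664
After txn 3 (Dr Revenue, Cr Payables, amount 103): Equity=-664 Payables=-103 Revenue=767
After txn 4 (Dr Revenue, Cr Receivables, amount 438): Equity=-664 Payables=-103 Receivables=-438 Revenue=1205
After txn 5 (Dr Receivables, Cr Equity, amount 24): Equity=-688 Payables=-103 Receivables=-414 Revenue=1205
After txn 6 (Dr Equity, Cr Payables, amount 275): Equity=-413 Payables=-378 Receivables=-414 Revenue=1205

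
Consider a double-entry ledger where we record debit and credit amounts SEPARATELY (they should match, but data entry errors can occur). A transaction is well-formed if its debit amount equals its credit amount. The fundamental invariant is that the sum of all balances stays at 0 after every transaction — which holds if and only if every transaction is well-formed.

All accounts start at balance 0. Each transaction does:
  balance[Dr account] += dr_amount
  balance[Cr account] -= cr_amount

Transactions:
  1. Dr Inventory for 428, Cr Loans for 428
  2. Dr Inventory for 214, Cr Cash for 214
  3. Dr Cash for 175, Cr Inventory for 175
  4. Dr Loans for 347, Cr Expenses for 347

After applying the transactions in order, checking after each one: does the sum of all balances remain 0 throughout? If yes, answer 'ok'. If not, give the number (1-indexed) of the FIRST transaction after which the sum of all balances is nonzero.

After txn 1: dr=428 cr=428 sum_balances=0
After txn 2: dr=214 cr=214 sum_balances=0
After txn 3: dr=175 cr=175 sum_balances=0
After txn 4: dr=347 cr=347 sum_balances=0

Answer: ok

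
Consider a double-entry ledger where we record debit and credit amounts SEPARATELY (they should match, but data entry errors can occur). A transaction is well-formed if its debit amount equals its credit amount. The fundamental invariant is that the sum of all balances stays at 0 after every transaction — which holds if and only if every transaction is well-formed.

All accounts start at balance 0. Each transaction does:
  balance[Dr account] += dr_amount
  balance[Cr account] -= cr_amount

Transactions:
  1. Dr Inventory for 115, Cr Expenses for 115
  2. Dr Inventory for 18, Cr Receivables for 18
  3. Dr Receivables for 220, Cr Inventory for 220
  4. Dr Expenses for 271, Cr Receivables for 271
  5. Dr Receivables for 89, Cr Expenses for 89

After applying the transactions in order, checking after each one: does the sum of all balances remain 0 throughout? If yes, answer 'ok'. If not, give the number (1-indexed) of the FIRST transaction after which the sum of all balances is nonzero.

Answer: ok

Derivation:
After txn 1: dr=115 cr=115 sum_balances=0
After txn 2: dr=18 cr=18 sum_balances=0
After txn 3: dr=220 cr=220 sum_balances=0
After txn 4: dr=271 cr=271 sum_balances=0
After txn 5: dr=89 cr=89 sum_balances=0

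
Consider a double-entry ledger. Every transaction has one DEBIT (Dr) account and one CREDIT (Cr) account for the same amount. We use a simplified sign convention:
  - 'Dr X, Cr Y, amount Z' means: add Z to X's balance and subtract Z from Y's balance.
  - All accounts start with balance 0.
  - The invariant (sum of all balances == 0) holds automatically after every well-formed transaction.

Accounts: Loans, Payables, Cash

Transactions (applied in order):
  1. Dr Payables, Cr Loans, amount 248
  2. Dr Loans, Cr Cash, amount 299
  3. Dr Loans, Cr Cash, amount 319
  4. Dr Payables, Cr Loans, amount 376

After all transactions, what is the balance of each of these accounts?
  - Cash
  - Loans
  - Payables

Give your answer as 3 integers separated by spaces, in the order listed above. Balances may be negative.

Answer: -618 -6 624

Derivation:
After txn 1 (Dr Payables, Cr Loans, amount 248): Loans=-248 Payables=248
After txn 2 (Dr Loans, Cr Cash, amount 299): Cash=-299 Loans=51 Payables=248
After txn 3 (Dr Loans, Cr Cash, amount 319): Cash=-618 Loans=370 Payables=248
After txn 4 (Dr Payables, Cr Loans, amount 376): Cash=-618 Loans=-6 Payables=624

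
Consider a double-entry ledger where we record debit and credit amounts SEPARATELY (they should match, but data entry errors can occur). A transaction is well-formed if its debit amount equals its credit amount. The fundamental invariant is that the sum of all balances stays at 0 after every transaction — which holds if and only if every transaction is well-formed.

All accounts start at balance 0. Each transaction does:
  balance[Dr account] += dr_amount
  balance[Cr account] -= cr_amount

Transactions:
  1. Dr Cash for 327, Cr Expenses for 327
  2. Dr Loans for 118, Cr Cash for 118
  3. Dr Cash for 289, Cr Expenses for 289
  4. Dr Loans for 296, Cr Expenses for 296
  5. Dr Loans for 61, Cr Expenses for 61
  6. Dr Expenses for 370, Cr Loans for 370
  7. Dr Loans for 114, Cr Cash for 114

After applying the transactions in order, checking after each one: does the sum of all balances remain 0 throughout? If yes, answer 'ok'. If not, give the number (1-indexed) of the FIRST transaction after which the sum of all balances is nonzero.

After txn 1: dr=327 cr=327 sum_balances=0
After txn 2: dr=118 cr=118 sum_balances=0
After txn 3: dr=289 cr=289 sum_balances=0
After txn 4: dr=296 cr=296 sum_balances=0
After txn 5: dr=61 cr=61 sum_balances=0
After txn 6: dr=370 cr=370 sum_balances=0
After txn 7: dr=114 cr=114 sum_balances=0

Answer: ok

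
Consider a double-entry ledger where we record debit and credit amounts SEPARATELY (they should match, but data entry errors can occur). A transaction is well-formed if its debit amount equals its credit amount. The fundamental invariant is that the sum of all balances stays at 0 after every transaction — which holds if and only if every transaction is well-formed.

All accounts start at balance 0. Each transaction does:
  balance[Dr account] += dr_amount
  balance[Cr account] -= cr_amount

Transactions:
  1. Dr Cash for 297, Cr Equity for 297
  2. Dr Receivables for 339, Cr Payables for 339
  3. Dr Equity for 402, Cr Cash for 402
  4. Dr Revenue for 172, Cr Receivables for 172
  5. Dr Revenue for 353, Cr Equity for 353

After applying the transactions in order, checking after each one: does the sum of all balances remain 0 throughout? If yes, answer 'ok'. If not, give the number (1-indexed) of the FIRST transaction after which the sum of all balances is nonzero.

Answer: ok

Derivation:
After txn 1: dr=297 cr=297 sum_balances=0
After txn 2: dr=339 cr=339 sum_balances=0
After txn 3: dr=402 cr=402 sum_balances=0
After txn 4: dr=172 cr=172 sum_balances=0
After txn 5: dr=353 cr=353 sum_balances=0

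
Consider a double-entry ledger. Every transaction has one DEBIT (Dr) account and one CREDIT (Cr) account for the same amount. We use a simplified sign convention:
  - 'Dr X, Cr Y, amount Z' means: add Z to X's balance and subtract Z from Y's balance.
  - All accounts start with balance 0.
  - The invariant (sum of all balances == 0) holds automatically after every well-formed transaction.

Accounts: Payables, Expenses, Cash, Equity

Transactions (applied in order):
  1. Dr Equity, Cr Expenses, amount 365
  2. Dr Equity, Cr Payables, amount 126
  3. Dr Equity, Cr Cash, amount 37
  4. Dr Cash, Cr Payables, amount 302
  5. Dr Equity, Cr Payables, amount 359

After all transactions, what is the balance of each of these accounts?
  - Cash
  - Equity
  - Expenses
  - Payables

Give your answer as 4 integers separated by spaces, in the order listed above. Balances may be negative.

Answer: 265 887 -365 -787

Derivation:
After txn 1 (Dr Equity, Cr Expenses, amount 365): Equity=365 Expenses=-365
After txn 2 (Dr Equity, Cr Payables, amount 126): Equity=491 Expenses=-365 Payables=-126
After txn 3 (Dr Equity, Cr Cash, amount 37): Cash=-37 Equity=528 Expenses=-365 Payables=-126
After txn 4 (Dr Cash, Cr Payables, amount 302): Cash=265 Equity=528 Expenses=-365 Payables=-428
After txn 5 (Dr Equity, Cr Payables, amount 359): Cash=265 Equity=887 Expenses=-365 Payables=-787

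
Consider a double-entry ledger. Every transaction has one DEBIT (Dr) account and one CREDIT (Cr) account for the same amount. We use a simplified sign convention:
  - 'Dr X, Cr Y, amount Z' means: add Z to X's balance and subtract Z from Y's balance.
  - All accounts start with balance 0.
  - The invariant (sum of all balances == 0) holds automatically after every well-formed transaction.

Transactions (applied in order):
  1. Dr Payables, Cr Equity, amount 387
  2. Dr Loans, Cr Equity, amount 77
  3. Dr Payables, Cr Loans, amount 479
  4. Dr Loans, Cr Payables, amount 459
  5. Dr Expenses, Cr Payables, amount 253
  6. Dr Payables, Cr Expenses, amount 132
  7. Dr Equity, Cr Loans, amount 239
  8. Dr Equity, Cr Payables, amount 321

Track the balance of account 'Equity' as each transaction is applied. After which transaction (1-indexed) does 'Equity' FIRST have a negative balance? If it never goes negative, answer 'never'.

Answer: 1

Derivation:
After txn 1: Equity=-387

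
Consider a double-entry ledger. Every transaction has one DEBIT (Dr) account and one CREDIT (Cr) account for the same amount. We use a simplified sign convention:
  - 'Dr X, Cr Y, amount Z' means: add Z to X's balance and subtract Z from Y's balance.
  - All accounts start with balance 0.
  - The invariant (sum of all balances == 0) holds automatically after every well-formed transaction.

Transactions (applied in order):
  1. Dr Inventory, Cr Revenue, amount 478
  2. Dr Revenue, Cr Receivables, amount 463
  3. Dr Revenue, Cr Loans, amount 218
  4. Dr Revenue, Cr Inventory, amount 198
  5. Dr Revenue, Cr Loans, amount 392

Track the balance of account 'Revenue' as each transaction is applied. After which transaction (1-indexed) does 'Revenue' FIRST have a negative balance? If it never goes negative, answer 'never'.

Answer: 1

Derivation:
After txn 1: Revenue=-478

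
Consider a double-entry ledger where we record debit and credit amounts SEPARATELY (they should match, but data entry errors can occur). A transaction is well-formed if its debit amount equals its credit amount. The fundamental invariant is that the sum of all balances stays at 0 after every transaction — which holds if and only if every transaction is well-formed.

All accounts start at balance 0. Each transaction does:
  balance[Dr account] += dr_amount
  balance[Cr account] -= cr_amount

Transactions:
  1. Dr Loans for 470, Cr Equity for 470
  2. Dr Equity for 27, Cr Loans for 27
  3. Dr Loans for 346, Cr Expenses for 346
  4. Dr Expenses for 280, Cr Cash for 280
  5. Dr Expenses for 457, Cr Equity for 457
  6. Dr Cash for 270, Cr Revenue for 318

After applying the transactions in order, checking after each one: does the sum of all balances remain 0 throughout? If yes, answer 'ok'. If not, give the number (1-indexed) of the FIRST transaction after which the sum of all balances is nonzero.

After txn 1: dr=470 cr=470 sum_balances=0
After txn 2: dr=27 cr=27 sum_balances=0
After txn 3: dr=346 cr=346 sum_balances=0
After txn 4: dr=280 cr=280 sum_balances=0
After txn 5: dr=457 cr=457 sum_balances=0
After txn 6: dr=270 cr=318 sum_balances=-48

Answer: 6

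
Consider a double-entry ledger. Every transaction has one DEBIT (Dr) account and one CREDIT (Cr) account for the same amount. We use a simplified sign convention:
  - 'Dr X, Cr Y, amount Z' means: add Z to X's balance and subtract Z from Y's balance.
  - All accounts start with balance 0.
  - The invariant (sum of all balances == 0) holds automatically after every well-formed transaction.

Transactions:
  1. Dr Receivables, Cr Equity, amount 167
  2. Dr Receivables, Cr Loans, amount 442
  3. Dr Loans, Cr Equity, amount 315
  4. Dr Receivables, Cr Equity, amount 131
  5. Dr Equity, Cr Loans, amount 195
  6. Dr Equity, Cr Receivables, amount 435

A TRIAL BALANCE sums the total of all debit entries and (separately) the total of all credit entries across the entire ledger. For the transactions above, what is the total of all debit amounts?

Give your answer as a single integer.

Txn 1: debit+=167
Txn 2: debit+=442
Txn 3: debit+=315
Txn 4: debit+=131
Txn 5: debit+=195
Txn 6: debit+=435
Total debits = 1685

Answer: 1685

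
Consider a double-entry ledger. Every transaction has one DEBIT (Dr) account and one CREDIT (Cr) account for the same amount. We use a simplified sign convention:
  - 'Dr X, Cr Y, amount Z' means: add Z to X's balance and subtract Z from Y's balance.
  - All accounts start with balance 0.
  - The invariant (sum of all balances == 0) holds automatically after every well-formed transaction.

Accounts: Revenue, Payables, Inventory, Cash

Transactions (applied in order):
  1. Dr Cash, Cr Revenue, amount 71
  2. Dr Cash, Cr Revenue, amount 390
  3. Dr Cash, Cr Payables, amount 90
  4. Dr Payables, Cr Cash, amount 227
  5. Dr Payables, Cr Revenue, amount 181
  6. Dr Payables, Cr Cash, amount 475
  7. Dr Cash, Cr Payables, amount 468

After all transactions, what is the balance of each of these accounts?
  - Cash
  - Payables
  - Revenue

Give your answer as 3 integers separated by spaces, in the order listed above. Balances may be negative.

After txn 1 (Dr Cash, Cr Revenue, amount 71): Cash=71 Revenue=-71
After txn 2 (Dr Cash, Cr Revenue, amount 390): Cash=461 Revenue=-461
After txn 3 (Dr Cash, Cr Payables, amount 90): Cash=551 Payables=-90 Revenue=-461
After txn 4 (Dr Payables, Cr Cash, amount 227): Cash=324 Payables=137 Revenue=-461
After txn 5 (Dr Payables, Cr Revenue, amount 181): Cash=324 Payables=318 Revenue=-642
After txn 6 (Dr Payables, Cr Cash, amount 475): Cash=-151 Payables=793 Revenue=-642
After txn 7 (Dr Cash, Cr Payables, amount 468): Cash=317 Payables=325 Revenue=-642

Answer: 317 325 -642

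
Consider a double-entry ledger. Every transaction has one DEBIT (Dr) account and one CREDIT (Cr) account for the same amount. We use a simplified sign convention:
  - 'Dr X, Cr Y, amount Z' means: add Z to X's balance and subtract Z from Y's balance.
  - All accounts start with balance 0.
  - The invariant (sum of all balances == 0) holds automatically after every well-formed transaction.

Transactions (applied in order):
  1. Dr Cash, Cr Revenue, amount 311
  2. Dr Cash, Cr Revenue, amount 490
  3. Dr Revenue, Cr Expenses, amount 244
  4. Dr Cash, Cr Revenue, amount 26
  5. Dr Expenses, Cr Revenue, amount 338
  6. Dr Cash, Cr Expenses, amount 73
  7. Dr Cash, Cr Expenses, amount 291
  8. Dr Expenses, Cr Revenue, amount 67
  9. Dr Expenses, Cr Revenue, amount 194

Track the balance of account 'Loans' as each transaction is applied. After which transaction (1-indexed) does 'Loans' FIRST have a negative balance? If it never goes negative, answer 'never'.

After txn 1: Loans=0
After txn 2: Loans=0
After txn 3: Loans=0
After txn 4: Loans=0
After txn 5: Loans=0
After txn 6: Loans=0
After txn 7: Loans=0
After txn 8: Loans=0
After txn 9: Loans=0

Answer: never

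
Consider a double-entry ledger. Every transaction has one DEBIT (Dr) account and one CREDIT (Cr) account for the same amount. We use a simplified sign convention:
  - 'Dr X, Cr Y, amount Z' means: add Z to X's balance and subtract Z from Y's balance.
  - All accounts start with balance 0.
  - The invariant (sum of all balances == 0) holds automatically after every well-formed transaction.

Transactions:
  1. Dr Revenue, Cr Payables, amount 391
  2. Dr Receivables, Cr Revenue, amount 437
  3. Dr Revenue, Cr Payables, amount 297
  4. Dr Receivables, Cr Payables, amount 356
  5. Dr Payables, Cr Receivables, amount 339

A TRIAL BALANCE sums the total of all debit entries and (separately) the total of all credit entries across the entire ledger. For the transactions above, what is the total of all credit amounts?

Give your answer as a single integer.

Answer: 1820

Derivation:
Txn 1: credit+=391
Txn 2: credit+=437
Txn 3: credit+=297
Txn 4: credit+=356
Txn 5: credit+=339
Total credits = 1820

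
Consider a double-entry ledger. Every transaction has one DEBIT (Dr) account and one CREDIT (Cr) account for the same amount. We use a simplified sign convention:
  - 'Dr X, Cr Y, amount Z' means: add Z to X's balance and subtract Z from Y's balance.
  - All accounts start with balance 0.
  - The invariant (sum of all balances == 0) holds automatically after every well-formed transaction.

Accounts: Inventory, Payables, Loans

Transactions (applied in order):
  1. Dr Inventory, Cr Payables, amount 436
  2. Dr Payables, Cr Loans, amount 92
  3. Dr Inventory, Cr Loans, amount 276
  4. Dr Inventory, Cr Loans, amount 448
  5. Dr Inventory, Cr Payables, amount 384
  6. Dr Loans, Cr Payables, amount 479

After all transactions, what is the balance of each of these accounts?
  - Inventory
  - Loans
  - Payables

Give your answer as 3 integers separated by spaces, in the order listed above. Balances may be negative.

Answer: 1544 -337 -1207

Derivation:
After txn 1 (Dr Inventory, Cr Payables, amount 436): Inventory=436 Payables=-436
After txn 2 (Dr Payables, Cr Loans, amount 92): Inventory=436 Loans=-92 Payables=-344
After txn 3 (Dr Inventory, Cr Loans, amount 276): Inventory=712 Loans=-368 Payables=-344
After txn 4 (Dr Inventory, Cr Loans, amount 448): Inventory=1160 Loans=-816 Payables=-344
After txn 5 (Dr Inventory, Cr Payables, amount 384): Inventory=1544 Loans=-816 Payables=-728
After txn 6 (Dr Loans, Cr Payables, amount 479): Inventory=1544 Loans=-337 Payables=-1207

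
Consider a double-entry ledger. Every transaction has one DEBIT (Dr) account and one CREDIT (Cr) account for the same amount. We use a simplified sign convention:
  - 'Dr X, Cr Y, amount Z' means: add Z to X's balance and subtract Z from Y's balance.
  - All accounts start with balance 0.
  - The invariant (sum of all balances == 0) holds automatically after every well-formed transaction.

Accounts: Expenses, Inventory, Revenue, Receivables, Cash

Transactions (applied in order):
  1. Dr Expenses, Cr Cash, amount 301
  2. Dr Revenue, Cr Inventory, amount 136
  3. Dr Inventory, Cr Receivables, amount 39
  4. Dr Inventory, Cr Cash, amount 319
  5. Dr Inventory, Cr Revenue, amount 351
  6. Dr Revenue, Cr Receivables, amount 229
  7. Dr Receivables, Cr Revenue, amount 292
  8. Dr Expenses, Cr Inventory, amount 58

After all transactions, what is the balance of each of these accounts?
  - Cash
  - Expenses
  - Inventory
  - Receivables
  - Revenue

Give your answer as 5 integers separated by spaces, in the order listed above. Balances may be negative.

After txn 1 (Dr Expenses, Cr Cash, amount 301): Cash=-301 Expenses=301
After txn 2 (Dr Revenue, Cr Inventory, amount 136): Cash=-301 Expenses=301 Inventory=-136 Revenue=136
After txn 3 (Dr Inventory, Cr Receivables, amount 39): Cash=-301 Expenses=301 Inventory=-97 Receivables=-39 Revenue=136
After txn 4 (Dr Inventory, Cr Cash, amount 319): Cash=-620 Expenses=301 Inventory=222 Receivables=-39 Revenue=136
After txn 5 (Dr Inventory, Cr Revenue, amount 351): Cash=-620 Expenses=301 Inventory=573 Receivables=-39 Revenue=-215
After txn 6 (Dr Revenue, Cr Receivables, amount 229): Cash=-620 Expenses=301 Inventory=573 Receivables=-268 Revenue=14
After txn 7 (Dr Receivables, Cr Revenue, amount 292): Cash=-620 Expenses=301 Inventory=573 Receivables=24 Revenue=-278
After txn 8 (Dr Expenses, Cr Inventory, amount 58): Cash=-620 Expenses=359 Inventory=515 Receivables=24 Revenue=-278

Answer: -620 359 515 24 -278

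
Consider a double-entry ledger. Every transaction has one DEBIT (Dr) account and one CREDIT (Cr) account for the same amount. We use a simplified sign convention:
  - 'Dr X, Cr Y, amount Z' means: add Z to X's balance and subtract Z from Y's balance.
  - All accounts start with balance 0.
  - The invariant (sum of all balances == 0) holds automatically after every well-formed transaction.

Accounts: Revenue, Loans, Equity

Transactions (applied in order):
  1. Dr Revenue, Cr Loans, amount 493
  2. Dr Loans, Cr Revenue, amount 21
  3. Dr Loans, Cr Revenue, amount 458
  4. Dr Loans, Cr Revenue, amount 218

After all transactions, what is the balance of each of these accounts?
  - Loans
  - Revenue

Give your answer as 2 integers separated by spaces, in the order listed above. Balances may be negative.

Answer: 204 -204

Derivation:
After txn 1 (Dr Revenue, Cr Loans, amount 493): Loans=-493 Revenue=493
After txn 2 (Dr Loans, Cr Revenue, amount 21): Loans=-472 Revenue=472
After txn 3 (Dr Loans, Cr Revenue, amount 458): Loans=-14 Revenue=14
After txn 4 (Dr Loans, Cr Revenue, amount 218): Loans=204 Revenue=-204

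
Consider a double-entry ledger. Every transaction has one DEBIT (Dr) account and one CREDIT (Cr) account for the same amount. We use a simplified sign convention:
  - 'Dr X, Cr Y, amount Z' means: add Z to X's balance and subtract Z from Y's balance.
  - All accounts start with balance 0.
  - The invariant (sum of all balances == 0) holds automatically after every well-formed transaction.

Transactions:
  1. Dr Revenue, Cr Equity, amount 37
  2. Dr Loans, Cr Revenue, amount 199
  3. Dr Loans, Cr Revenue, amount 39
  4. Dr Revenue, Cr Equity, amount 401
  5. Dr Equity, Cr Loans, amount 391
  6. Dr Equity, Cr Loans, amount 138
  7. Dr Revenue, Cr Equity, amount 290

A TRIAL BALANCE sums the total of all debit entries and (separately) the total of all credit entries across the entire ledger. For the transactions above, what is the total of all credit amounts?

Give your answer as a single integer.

Answer: 1495

Derivation:
Txn 1: credit+=37
Txn 2: credit+=199
Txn 3: credit+=39
Txn 4: credit+=401
Txn 5: credit+=391
Txn 6: credit+=138
Txn 7: credit+=290
Total credits = 1495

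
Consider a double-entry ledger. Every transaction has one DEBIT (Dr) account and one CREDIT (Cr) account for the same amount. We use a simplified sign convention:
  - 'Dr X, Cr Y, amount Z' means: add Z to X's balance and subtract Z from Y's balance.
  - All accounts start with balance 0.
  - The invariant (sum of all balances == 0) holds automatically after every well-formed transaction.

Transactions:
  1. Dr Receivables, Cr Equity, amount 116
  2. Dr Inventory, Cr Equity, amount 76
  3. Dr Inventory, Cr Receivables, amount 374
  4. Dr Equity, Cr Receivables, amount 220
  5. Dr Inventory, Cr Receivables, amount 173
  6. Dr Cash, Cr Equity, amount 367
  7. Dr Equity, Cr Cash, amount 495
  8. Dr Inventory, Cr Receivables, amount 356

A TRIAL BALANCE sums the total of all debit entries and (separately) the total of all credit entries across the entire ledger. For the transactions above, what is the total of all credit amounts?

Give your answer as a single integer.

Answer: 2177

Derivation:
Txn 1: credit+=116
Txn 2: credit+=76
Txn 3: credit+=374
Txn 4: credit+=220
Txn 5: credit+=173
Txn 6: credit+=367
Txn 7: credit+=495
Txn 8: credit+=356
Total credits = 2177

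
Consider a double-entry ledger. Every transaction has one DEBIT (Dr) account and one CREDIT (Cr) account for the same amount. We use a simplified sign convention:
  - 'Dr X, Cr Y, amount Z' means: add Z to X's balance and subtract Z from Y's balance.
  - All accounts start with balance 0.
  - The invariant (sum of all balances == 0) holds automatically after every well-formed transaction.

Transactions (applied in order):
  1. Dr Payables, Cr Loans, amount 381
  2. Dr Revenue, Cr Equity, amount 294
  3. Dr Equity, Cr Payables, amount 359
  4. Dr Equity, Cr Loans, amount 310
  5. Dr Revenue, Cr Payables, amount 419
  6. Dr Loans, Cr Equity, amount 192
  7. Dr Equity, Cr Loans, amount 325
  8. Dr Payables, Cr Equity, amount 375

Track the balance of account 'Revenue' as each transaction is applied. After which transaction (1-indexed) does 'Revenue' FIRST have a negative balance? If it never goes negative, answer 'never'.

Answer: never

Derivation:
After txn 1: Revenue=0
After txn 2: Revenue=294
After txn 3: Revenue=294
After txn 4: Revenue=294
After txn 5: Revenue=713
After txn 6: Revenue=713
After txn 7: Revenue=713
After txn 8: Revenue=713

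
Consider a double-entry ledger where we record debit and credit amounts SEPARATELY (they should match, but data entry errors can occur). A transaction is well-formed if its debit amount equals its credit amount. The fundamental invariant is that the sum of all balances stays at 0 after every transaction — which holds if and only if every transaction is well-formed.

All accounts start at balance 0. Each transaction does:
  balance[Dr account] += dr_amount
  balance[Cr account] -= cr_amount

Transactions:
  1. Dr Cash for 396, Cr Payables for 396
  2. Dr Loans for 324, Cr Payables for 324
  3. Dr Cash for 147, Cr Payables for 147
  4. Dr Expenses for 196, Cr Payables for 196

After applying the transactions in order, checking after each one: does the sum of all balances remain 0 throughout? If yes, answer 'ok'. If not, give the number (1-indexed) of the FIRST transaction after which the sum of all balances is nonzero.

After txn 1: dr=396 cr=396 sum_balances=0
After txn 2: dr=324 cr=324 sum_balances=0
After txn 3: dr=147 cr=147 sum_balances=0
After txn 4: dr=196 cr=196 sum_balances=0

Answer: ok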